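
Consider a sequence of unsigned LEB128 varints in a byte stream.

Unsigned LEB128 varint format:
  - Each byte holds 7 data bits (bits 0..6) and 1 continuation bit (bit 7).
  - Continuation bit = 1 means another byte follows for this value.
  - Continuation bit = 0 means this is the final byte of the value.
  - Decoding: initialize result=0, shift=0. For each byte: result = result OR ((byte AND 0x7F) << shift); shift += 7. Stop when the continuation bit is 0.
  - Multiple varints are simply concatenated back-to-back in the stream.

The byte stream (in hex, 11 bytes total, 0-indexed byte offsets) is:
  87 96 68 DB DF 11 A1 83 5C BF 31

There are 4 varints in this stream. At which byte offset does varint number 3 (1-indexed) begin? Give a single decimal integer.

Answer: 6

Derivation:
  byte[0]=0x87 cont=1 payload=0x07=7: acc |= 7<<0 -> acc=7 shift=7
  byte[1]=0x96 cont=1 payload=0x16=22: acc |= 22<<7 -> acc=2823 shift=14
  byte[2]=0x68 cont=0 payload=0x68=104: acc |= 104<<14 -> acc=1706759 shift=21 [end]
Varint 1: bytes[0:3] = 87 96 68 -> value 1706759 (3 byte(s))
  byte[3]=0xDB cont=1 payload=0x5B=91: acc |= 91<<0 -> acc=91 shift=7
  byte[4]=0xDF cont=1 payload=0x5F=95: acc |= 95<<7 -> acc=12251 shift=14
  byte[5]=0x11 cont=0 payload=0x11=17: acc |= 17<<14 -> acc=290779 shift=21 [end]
Varint 2: bytes[3:6] = DB DF 11 -> value 290779 (3 byte(s))
  byte[6]=0xA1 cont=1 payload=0x21=33: acc |= 33<<0 -> acc=33 shift=7
  byte[7]=0x83 cont=1 payload=0x03=3: acc |= 3<<7 -> acc=417 shift=14
  byte[8]=0x5C cont=0 payload=0x5C=92: acc |= 92<<14 -> acc=1507745 shift=21 [end]
Varint 3: bytes[6:9] = A1 83 5C -> value 1507745 (3 byte(s))
  byte[9]=0xBF cont=1 payload=0x3F=63: acc |= 63<<0 -> acc=63 shift=7
  byte[10]=0x31 cont=0 payload=0x31=49: acc |= 49<<7 -> acc=6335 shift=14 [end]
Varint 4: bytes[9:11] = BF 31 -> value 6335 (2 byte(s))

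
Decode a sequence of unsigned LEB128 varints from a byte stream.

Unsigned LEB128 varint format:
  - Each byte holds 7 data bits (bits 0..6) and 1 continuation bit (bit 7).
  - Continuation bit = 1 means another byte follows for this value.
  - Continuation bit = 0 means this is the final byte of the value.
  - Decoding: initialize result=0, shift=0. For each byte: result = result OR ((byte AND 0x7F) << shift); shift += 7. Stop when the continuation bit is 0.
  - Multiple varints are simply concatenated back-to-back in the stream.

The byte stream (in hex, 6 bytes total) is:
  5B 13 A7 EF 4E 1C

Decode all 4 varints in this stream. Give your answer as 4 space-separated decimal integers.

  byte[0]=0x5B cont=0 payload=0x5B=91: acc |= 91<<0 -> acc=91 shift=7 [end]
Varint 1: bytes[0:1] = 5B -> value 91 (1 byte(s))
  byte[1]=0x13 cont=0 payload=0x13=19: acc |= 19<<0 -> acc=19 shift=7 [end]
Varint 2: bytes[1:2] = 13 -> value 19 (1 byte(s))
  byte[2]=0xA7 cont=1 payload=0x27=39: acc |= 39<<0 -> acc=39 shift=7
  byte[3]=0xEF cont=1 payload=0x6F=111: acc |= 111<<7 -> acc=14247 shift=14
  byte[4]=0x4E cont=0 payload=0x4E=78: acc |= 78<<14 -> acc=1292199 shift=21 [end]
Varint 3: bytes[2:5] = A7 EF 4E -> value 1292199 (3 byte(s))
  byte[5]=0x1C cont=0 payload=0x1C=28: acc |= 28<<0 -> acc=28 shift=7 [end]
Varint 4: bytes[5:6] = 1C -> value 28 (1 byte(s))

Answer: 91 19 1292199 28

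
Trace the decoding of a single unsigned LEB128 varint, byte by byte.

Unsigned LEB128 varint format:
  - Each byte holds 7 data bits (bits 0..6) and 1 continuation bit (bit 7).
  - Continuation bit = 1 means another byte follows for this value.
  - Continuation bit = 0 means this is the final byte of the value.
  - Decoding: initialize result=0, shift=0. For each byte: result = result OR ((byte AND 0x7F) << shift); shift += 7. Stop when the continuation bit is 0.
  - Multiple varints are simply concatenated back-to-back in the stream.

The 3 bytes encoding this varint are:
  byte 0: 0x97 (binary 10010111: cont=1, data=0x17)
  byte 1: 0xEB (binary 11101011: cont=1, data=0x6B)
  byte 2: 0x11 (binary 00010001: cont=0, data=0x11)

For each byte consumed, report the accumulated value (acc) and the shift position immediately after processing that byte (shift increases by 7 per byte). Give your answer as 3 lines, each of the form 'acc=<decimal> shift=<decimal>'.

Answer: acc=23 shift=7
acc=13719 shift=14
acc=292247 shift=21

Derivation:
byte 0=0x97: payload=0x17=23, contrib = 23<<0 = 23; acc -> 23, shift -> 7
byte 1=0xEB: payload=0x6B=107, contrib = 107<<7 = 13696; acc -> 13719, shift -> 14
byte 2=0x11: payload=0x11=17, contrib = 17<<14 = 278528; acc -> 292247, shift -> 21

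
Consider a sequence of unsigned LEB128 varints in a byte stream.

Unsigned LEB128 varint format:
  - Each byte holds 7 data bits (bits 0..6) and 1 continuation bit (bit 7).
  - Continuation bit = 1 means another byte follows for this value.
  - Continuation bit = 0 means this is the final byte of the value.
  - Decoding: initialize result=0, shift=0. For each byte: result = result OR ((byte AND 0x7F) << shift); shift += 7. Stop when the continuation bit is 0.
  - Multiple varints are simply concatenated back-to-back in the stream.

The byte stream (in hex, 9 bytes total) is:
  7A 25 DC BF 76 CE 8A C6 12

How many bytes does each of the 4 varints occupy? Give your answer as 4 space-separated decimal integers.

  byte[0]=0x7A cont=0 payload=0x7A=122: acc |= 122<<0 -> acc=122 shift=7 [end]
Varint 1: bytes[0:1] = 7A -> value 122 (1 byte(s))
  byte[1]=0x25 cont=0 payload=0x25=37: acc |= 37<<0 -> acc=37 shift=7 [end]
Varint 2: bytes[1:2] = 25 -> value 37 (1 byte(s))
  byte[2]=0xDC cont=1 payload=0x5C=92: acc |= 92<<0 -> acc=92 shift=7
  byte[3]=0xBF cont=1 payload=0x3F=63: acc |= 63<<7 -> acc=8156 shift=14
  byte[4]=0x76 cont=0 payload=0x76=118: acc |= 118<<14 -> acc=1941468 shift=21 [end]
Varint 3: bytes[2:5] = DC BF 76 -> value 1941468 (3 byte(s))
  byte[5]=0xCE cont=1 payload=0x4E=78: acc |= 78<<0 -> acc=78 shift=7
  byte[6]=0x8A cont=1 payload=0x0A=10: acc |= 10<<7 -> acc=1358 shift=14
  byte[7]=0xC6 cont=1 payload=0x46=70: acc |= 70<<14 -> acc=1148238 shift=21
  byte[8]=0x12 cont=0 payload=0x12=18: acc |= 18<<21 -> acc=38896974 shift=28 [end]
Varint 4: bytes[5:9] = CE 8A C6 12 -> value 38896974 (4 byte(s))

Answer: 1 1 3 4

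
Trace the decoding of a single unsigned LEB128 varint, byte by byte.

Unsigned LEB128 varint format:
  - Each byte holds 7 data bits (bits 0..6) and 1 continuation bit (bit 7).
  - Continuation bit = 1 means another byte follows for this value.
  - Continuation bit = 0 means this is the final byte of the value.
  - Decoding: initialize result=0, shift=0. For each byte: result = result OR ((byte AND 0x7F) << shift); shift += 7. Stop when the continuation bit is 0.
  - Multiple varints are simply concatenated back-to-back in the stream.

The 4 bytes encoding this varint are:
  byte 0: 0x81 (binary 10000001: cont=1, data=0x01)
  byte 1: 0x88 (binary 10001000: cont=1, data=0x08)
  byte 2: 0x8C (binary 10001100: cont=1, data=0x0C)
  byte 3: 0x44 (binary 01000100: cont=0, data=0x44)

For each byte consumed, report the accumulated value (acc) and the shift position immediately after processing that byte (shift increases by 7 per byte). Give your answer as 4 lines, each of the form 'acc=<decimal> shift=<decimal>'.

byte 0=0x81: payload=0x01=1, contrib = 1<<0 = 1; acc -> 1, shift -> 7
byte 1=0x88: payload=0x08=8, contrib = 8<<7 = 1024; acc -> 1025, shift -> 14
byte 2=0x8C: payload=0x0C=12, contrib = 12<<14 = 196608; acc -> 197633, shift -> 21
byte 3=0x44: payload=0x44=68, contrib = 68<<21 = 142606336; acc -> 142803969, shift -> 28

Answer: acc=1 shift=7
acc=1025 shift=14
acc=197633 shift=21
acc=142803969 shift=28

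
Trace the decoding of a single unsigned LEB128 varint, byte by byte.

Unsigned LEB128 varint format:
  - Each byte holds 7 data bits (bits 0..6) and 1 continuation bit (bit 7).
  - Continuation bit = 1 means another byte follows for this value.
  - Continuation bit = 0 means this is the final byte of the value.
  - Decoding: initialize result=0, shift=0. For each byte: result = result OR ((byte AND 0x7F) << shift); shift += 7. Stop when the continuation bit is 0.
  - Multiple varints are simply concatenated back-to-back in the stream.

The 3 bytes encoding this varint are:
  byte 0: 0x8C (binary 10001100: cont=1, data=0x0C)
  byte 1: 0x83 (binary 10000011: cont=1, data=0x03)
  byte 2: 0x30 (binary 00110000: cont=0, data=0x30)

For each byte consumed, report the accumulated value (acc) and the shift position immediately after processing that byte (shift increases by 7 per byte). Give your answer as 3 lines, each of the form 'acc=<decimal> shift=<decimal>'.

Answer: acc=12 shift=7
acc=396 shift=14
acc=786828 shift=21

Derivation:
byte 0=0x8C: payload=0x0C=12, contrib = 12<<0 = 12; acc -> 12, shift -> 7
byte 1=0x83: payload=0x03=3, contrib = 3<<7 = 384; acc -> 396, shift -> 14
byte 2=0x30: payload=0x30=48, contrib = 48<<14 = 786432; acc -> 786828, shift -> 21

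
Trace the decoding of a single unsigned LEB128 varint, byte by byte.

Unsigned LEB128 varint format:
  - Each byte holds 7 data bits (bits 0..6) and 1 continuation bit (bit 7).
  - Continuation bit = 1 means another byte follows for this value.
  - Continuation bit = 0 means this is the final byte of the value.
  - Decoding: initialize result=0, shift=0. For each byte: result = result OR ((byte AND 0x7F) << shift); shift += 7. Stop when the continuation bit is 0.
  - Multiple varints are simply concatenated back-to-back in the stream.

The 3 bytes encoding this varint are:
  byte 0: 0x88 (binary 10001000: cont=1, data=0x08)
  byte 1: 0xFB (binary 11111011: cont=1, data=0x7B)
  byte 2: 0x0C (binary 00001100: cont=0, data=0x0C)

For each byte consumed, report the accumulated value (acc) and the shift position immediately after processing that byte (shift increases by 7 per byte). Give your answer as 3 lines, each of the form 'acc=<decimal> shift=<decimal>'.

byte 0=0x88: payload=0x08=8, contrib = 8<<0 = 8; acc -> 8, shift -> 7
byte 1=0xFB: payload=0x7B=123, contrib = 123<<7 = 15744; acc -> 15752, shift -> 14
byte 2=0x0C: payload=0x0C=12, contrib = 12<<14 = 196608; acc -> 212360, shift -> 21

Answer: acc=8 shift=7
acc=15752 shift=14
acc=212360 shift=21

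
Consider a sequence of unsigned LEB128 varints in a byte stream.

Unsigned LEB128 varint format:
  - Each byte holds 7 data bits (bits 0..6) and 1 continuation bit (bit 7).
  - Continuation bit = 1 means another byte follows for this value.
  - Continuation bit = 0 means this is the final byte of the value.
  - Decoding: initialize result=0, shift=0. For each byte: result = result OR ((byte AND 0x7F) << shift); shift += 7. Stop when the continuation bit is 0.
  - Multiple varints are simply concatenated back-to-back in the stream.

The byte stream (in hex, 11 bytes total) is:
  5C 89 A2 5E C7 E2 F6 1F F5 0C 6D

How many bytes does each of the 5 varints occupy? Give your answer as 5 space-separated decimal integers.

  byte[0]=0x5C cont=0 payload=0x5C=92: acc |= 92<<0 -> acc=92 shift=7 [end]
Varint 1: bytes[0:1] = 5C -> value 92 (1 byte(s))
  byte[1]=0x89 cont=1 payload=0x09=9: acc |= 9<<0 -> acc=9 shift=7
  byte[2]=0xA2 cont=1 payload=0x22=34: acc |= 34<<7 -> acc=4361 shift=14
  byte[3]=0x5E cont=0 payload=0x5E=94: acc |= 94<<14 -> acc=1544457 shift=21 [end]
Varint 2: bytes[1:4] = 89 A2 5E -> value 1544457 (3 byte(s))
  byte[4]=0xC7 cont=1 payload=0x47=71: acc |= 71<<0 -> acc=71 shift=7
  byte[5]=0xE2 cont=1 payload=0x62=98: acc |= 98<<7 -> acc=12615 shift=14
  byte[6]=0xF6 cont=1 payload=0x76=118: acc |= 118<<14 -> acc=1945927 shift=21
  byte[7]=0x1F cont=0 payload=0x1F=31: acc |= 31<<21 -> acc=66957639 shift=28 [end]
Varint 3: bytes[4:8] = C7 E2 F6 1F -> value 66957639 (4 byte(s))
  byte[8]=0xF5 cont=1 payload=0x75=117: acc |= 117<<0 -> acc=117 shift=7
  byte[9]=0x0C cont=0 payload=0x0C=12: acc |= 12<<7 -> acc=1653 shift=14 [end]
Varint 4: bytes[8:10] = F5 0C -> value 1653 (2 byte(s))
  byte[10]=0x6D cont=0 payload=0x6D=109: acc |= 109<<0 -> acc=109 shift=7 [end]
Varint 5: bytes[10:11] = 6D -> value 109 (1 byte(s))

Answer: 1 3 4 2 1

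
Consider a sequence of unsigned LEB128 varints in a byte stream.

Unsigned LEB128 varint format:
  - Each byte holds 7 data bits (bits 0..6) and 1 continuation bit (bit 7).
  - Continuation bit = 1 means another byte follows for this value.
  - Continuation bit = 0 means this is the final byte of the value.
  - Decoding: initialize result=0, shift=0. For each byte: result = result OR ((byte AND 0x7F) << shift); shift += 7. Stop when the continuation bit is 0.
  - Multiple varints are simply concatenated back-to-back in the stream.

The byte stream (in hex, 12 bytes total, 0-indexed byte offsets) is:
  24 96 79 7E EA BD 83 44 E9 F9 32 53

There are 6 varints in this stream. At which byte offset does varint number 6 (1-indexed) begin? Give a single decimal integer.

  byte[0]=0x24 cont=0 payload=0x24=36: acc |= 36<<0 -> acc=36 shift=7 [end]
Varint 1: bytes[0:1] = 24 -> value 36 (1 byte(s))
  byte[1]=0x96 cont=1 payload=0x16=22: acc |= 22<<0 -> acc=22 shift=7
  byte[2]=0x79 cont=0 payload=0x79=121: acc |= 121<<7 -> acc=15510 shift=14 [end]
Varint 2: bytes[1:3] = 96 79 -> value 15510 (2 byte(s))
  byte[3]=0x7E cont=0 payload=0x7E=126: acc |= 126<<0 -> acc=126 shift=7 [end]
Varint 3: bytes[3:4] = 7E -> value 126 (1 byte(s))
  byte[4]=0xEA cont=1 payload=0x6A=106: acc |= 106<<0 -> acc=106 shift=7
  byte[5]=0xBD cont=1 payload=0x3D=61: acc |= 61<<7 -> acc=7914 shift=14
  byte[6]=0x83 cont=1 payload=0x03=3: acc |= 3<<14 -> acc=57066 shift=21
  byte[7]=0x44 cont=0 payload=0x44=68: acc |= 68<<21 -> acc=142663402 shift=28 [end]
Varint 4: bytes[4:8] = EA BD 83 44 -> value 142663402 (4 byte(s))
  byte[8]=0xE9 cont=1 payload=0x69=105: acc |= 105<<0 -> acc=105 shift=7
  byte[9]=0xF9 cont=1 payload=0x79=121: acc |= 121<<7 -> acc=15593 shift=14
  byte[10]=0x32 cont=0 payload=0x32=50: acc |= 50<<14 -> acc=834793 shift=21 [end]
Varint 5: bytes[8:11] = E9 F9 32 -> value 834793 (3 byte(s))
  byte[11]=0x53 cont=0 payload=0x53=83: acc |= 83<<0 -> acc=83 shift=7 [end]
Varint 6: bytes[11:12] = 53 -> value 83 (1 byte(s))

Answer: 11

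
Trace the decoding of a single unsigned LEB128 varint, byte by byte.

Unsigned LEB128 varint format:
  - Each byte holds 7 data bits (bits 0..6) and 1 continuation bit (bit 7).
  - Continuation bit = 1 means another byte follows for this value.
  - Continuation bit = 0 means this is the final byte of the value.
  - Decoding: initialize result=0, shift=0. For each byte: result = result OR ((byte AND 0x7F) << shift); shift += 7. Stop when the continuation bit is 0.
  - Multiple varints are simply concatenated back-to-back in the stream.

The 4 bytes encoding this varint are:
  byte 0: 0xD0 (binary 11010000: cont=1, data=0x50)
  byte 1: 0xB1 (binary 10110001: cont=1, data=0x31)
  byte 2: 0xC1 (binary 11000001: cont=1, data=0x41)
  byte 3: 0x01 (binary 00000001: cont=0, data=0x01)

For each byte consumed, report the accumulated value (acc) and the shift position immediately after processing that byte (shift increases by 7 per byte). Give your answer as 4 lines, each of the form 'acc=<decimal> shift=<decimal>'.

Answer: acc=80 shift=7
acc=6352 shift=14
acc=1071312 shift=21
acc=3168464 shift=28

Derivation:
byte 0=0xD0: payload=0x50=80, contrib = 80<<0 = 80; acc -> 80, shift -> 7
byte 1=0xB1: payload=0x31=49, contrib = 49<<7 = 6272; acc -> 6352, shift -> 14
byte 2=0xC1: payload=0x41=65, contrib = 65<<14 = 1064960; acc -> 1071312, shift -> 21
byte 3=0x01: payload=0x01=1, contrib = 1<<21 = 2097152; acc -> 3168464, shift -> 28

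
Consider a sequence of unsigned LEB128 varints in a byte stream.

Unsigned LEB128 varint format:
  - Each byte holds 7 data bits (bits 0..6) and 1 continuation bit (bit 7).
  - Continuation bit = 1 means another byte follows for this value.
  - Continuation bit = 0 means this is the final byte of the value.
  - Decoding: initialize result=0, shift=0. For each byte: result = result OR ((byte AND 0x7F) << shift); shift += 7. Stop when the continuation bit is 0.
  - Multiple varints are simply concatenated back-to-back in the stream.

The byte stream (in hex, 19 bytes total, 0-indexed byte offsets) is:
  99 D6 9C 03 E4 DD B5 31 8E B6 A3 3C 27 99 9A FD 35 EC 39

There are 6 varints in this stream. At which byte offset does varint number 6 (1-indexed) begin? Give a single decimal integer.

  byte[0]=0x99 cont=1 payload=0x19=25: acc |= 25<<0 -> acc=25 shift=7
  byte[1]=0xD6 cont=1 payload=0x56=86: acc |= 86<<7 -> acc=11033 shift=14
  byte[2]=0x9C cont=1 payload=0x1C=28: acc |= 28<<14 -> acc=469785 shift=21
  byte[3]=0x03 cont=0 payload=0x03=3: acc |= 3<<21 -> acc=6761241 shift=28 [end]
Varint 1: bytes[0:4] = 99 D6 9C 03 -> value 6761241 (4 byte(s))
  byte[4]=0xE4 cont=1 payload=0x64=100: acc |= 100<<0 -> acc=100 shift=7
  byte[5]=0xDD cont=1 payload=0x5D=93: acc |= 93<<7 -> acc=12004 shift=14
  byte[6]=0xB5 cont=1 payload=0x35=53: acc |= 53<<14 -> acc=880356 shift=21
  byte[7]=0x31 cont=0 payload=0x31=49: acc |= 49<<21 -> acc=103640804 shift=28 [end]
Varint 2: bytes[4:8] = E4 DD B5 31 -> value 103640804 (4 byte(s))
  byte[8]=0x8E cont=1 payload=0x0E=14: acc |= 14<<0 -> acc=14 shift=7
  byte[9]=0xB6 cont=1 payload=0x36=54: acc |= 54<<7 -> acc=6926 shift=14
  byte[10]=0xA3 cont=1 payload=0x23=35: acc |= 35<<14 -> acc=580366 shift=21
  byte[11]=0x3C cont=0 payload=0x3C=60: acc |= 60<<21 -> acc=126409486 shift=28 [end]
Varint 3: bytes[8:12] = 8E B6 A3 3C -> value 126409486 (4 byte(s))
  byte[12]=0x27 cont=0 payload=0x27=39: acc |= 39<<0 -> acc=39 shift=7 [end]
Varint 4: bytes[12:13] = 27 -> value 39 (1 byte(s))
  byte[13]=0x99 cont=1 payload=0x19=25: acc |= 25<<0 -> acc=25 shift=7
  byte[14]=0x9A cont=1 payload=0x1A=26: acc |= 26<<7 -> acc=3353 shift=14
  byte[15]=0xFD cont=1 payload=0x7D=125: acc |= 125<<14 -> acc=2051353 shift=21
  byte[16]=0x35 cont=0 payload=0x35=53: acc |= 53<<21 -> acc=113200409 shift=28 [end]
Varint 5: bytes[13:17] = 99 9A FD 35 -> value 113200409 (4 byte(s))
  byte[17]=0xEC cont=1 payload=0x6C=108: acc |= 108<<0 -> acc=108 shift=7
  byte[18]=0x39 cont=0 payload=0x39=57: acc |= 57<<7 -> acc=7404 shift=14 [end]
Varint 6: bytes[17:19] = EC 39 -> value 7404 (2 byte(s))

Answer: 17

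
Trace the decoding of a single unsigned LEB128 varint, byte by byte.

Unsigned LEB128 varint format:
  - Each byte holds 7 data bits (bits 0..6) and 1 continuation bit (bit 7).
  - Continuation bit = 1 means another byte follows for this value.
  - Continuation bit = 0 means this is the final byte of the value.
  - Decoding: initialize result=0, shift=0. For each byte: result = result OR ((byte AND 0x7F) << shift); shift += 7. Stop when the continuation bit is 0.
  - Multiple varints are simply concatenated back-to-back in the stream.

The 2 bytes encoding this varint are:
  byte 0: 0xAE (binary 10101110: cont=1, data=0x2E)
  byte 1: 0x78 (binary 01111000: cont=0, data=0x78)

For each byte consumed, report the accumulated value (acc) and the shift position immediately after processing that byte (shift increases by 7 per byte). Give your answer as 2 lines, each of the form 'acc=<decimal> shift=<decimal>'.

Answer: acc=46 shift=7
acc=15406 shift=14

Derivation:
byte 0=0xAE: payload=0x2E=46, contrib = 46<<0 = 46; acc -> 46, shift -> 7
byte 1=0x78: payload=0x78=120, contrib = 120<<7 = 15360; acc -> 15406, shift -> 14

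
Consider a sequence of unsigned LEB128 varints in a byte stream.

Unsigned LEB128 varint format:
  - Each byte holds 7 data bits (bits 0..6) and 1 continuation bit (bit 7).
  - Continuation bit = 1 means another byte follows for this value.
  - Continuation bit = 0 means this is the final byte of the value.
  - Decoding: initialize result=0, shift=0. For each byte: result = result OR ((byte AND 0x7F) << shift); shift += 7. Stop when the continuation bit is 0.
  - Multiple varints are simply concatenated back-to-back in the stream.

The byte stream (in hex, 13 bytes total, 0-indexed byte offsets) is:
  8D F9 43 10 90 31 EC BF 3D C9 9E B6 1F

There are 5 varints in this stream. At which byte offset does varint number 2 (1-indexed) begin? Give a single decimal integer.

Answer: 3

Derivation:
  byte[0]=0x8D cont=1 payload=0x0D=13: acc |= 13<<0 -> acc=13 shift=7
  byte[1]=0xF9 cont=1 payload=0x79=121: acc |= 121<<7 -> acc=15501 shift=14
  byte[2]=0x43 cont=0 payload=0x43=67: acc |= 67<<14 -> acc=1113229 shift=21 [end]
Varint 1: bytes[0:3] = 8D F9 43 -> value 1113229 (3 byte(s))
  byte[3]=0x10 cont=0 payload=0x10=16: acc |= 16<<0 -> acc=16 shift=7 [end]
Varint 2: bytes[3:4] = 10 -> value 16 (1 byte(s))
  byte[4]=0x90 cont=1 payload=0x10=16: acc |= 16<<0 -> acc=16 shift=7
  byte[5]=0x31 cont=0 payload=0x31=49: acc |= 49<<7 -> acc=6288 shift=14 [end]
Varint 3: bytes[4:6] = 90 31 -> value 6288 (2 byte(s))
  byte[6]=0xEC cont=1 payload=0x6C=108: acc |= 108<<0 -> acc=108 shift=7
  byte[7]=0xBF cont=1 payload=0x3F=63: acc |= 63<<7 -> acc=8172 shift=14
  byte[8]=0x3D cont=0 payload=0x3D=61: acc |= 61<<14 -> acc=1007596 shift=21 [end]
Varint 4: bytes[6:9] = EC BF 3D -> value 1007596 (3 byte(s))
  byte[9]=0xC9 cont=1 payload=0x49=73: acc |= 73<<0 -> acc=73 shift=7
  byte[10]=0x9E cont=1 payload=0x1E=30: acc |= 30<<7 -> acc=3913 shift=14
  byte[11]=0xB6 cont=1 payload=0x36=54: acc |= 54<<14 -> acc=888649 shift=21
  byte[12]=0x1F cont=0 payload=0x1F=31: acc |= 31<<21 -> acc=65900361 shift=28 [end]
Varint 5: bytes[9:13] = C9 9E B6 1F -> value 65900361 (4 byte(s))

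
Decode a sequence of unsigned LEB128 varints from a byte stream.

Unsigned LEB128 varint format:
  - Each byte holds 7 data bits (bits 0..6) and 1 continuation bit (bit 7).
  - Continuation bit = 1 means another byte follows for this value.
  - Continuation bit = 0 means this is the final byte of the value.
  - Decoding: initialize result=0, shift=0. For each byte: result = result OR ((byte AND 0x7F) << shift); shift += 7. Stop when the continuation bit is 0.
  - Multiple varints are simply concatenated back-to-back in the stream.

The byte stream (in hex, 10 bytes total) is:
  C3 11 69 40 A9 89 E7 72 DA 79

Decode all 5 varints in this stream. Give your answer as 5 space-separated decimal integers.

  byte[0]=0xC3 cont=1 payload=0x43=67: acc |= 67<<0 -> acc=67 shift=7
  byte[1]=0x11 cont=0 payload=0x11=17: acc |= 17<<7 -> acc=2243 shift=14 [end]
Varint 1: bytes[0:2] = C3 11 -> value 2243 (2 byte(s))
  byte[2]=0x69 cont=0 payload=0x69=105: acc |= 105<<0 -> acc=105 shift=7 [end]
Varint 2: bytes[2:3] = 69 -> value 105 (1 byte(s))
  byte[3]=0x40 cont=0 payload=0x40=64: acc |= 64<<0 -> acc=64 shift=7 [end]
Varint 3: bytes[3:4] = 40 -> value 64 (1 byte(s))
  byte[4]=0xA9 cont=1 payload=0x29=41: acc |= 41<<0 -> acc=41 shift=7
  byte[5]=0x89 cont=1 payload=0x09=9: acc |= 9<<7 -> acc=1193 shift=14
  byte[6]=0xE7 cont=1 payload=0x67=103: acc |= 103<<14 -> acc=1688745 shift=21
  byte[7]=0x72 cont=0 payload=0x72=114: acc |= 114<<21 -> acc=240764073 shift=28 [end]
Varint 4: bytes[4:8] = A9 89 E7 72 -> value 240764073 (4 byte(s))
  byte[8]=0xDA cont=1 payload=0x5A=90: acc |= 90<<0 -> acc=90 shift=7
  byte[9]=0x79 cont=0 payload=0x79=121: acc |= 121<<7 -> acc=15578 shift=14 [end]
Varint 5: bytes[8:10] = DA 79 -> value 15578 (2 byte(s))

Answer: 2243 105 64 240764073 15578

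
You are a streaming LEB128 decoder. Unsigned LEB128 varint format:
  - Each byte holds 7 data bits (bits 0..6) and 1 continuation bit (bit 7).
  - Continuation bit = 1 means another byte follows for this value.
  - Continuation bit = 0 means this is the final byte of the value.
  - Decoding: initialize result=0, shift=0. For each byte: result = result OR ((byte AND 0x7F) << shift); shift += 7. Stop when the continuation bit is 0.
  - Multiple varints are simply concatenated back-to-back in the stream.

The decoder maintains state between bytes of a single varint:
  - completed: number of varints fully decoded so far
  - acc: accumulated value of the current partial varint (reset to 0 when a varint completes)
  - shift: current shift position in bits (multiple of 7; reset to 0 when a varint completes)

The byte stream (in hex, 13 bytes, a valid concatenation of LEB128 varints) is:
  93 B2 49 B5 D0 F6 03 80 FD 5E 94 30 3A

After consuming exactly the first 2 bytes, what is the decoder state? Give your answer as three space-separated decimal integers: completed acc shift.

byte[0]=0x93 cont=1 payload=0x13: acc |= 19<<0 -> completed=0 acc=19 shift=7
byte[1]=0xB2 cont=1 payload=0x32: acc |= 50<<7 -> completed=0 acc=6419 shift=14

Answer: 0 6419 14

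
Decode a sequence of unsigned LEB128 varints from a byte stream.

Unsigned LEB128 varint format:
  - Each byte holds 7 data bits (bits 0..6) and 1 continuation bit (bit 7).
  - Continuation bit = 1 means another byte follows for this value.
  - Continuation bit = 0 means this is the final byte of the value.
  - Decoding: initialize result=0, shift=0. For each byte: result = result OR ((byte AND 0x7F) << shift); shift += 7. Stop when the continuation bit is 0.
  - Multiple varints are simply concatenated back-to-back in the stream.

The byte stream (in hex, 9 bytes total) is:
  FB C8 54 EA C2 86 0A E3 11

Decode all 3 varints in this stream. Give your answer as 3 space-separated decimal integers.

  byte[0]=0xFB cont=1 payload=0x7B=123: acc |= 123<<0 -> acc=123 shift=7
  byte[1]=0xC8 cont=1 payload=0x48=72: acc |= 72<<7 -> acc=9339 shift=14
  byte[2]=0x54 cont=0 payload=0x54=84: acc |= 84<<14 -> acc=1385595 shift=21 [end]
Varint 1: bytes[0:3] = FB C8 54 -> value 1385595 (3 byte(s))
  byte[3]=0xEA cont=1 payload=0x6A=106: acc |= 106<<0 -> acc=106 shift=7
  byte[4]=0xC2 cont=1 payload=0x42=66: acc |= 66<<7 -> acc=8554 shift=14
  byte[5]=0x86 cont=1 payload=0x06=6: acc |= 6<<14 -> acc=106858 shift=21
  byte[6]=0x0A cont=0 payload=0x0A=10: acc |= 10<<21 -> acc=21078378 shift=28 [end]
Varint 2: bytes[3:7] = EA C2 86 0A -> value 21078378 (4 byte(s))
  byte[7]=0xE3 cont=1 payload=0x63=99: acc |= 99<<0 -> acc=99 shift=7
  byte[8]=0x11 cont=0 payload=0x11=17: acc |= 17<<7 -> acc=2275 shift=14 [end]
Varint 3: bytes[7:9] = E3 11 -> value 2275 (2 byte(s))

Answer: 1385595 21078378 2275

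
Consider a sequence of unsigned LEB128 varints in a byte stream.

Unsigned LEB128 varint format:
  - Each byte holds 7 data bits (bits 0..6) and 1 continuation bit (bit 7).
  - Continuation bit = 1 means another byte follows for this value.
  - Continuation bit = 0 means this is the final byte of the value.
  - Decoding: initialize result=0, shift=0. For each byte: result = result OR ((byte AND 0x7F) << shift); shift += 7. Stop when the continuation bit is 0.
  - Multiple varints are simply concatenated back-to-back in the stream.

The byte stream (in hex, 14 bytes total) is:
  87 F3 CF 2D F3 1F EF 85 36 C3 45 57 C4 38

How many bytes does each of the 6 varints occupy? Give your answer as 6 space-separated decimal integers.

Answer: 4 2 3 2 1 2

Derivation:
  byte[0]=0x87 cont=1 payload=0x07=7: acc |= 7<<0 -> acc=7 shift=7
  byte[1]=0xF3 cont=1 payload=0x73=115: acc |= 115<<7 -> acc=14727 shift=14
  byte[2]=0xCF cont=1 payload=0x4F=79: acc |= 79<<14 -> acc=1309063 shift=21
  byte[3]=0x2D cont=0 payload=0x2D=45: acc |= 45<<21 -> acc=95680903 shift=28 [end]
Varint 1: bytes[0:4] = 87 F3 CF 2D -> value 95680903 (4 byte(s))
  byte[4]=0xF3 cont=1 payload=0x73=115: acc |= 115<<0 -> acc=115 shift=7
  byte[5]=0x1F cont=0 payload=0x1F=31: acc |= 31<<7 -> acc=4083 shift=14 [end]
Varint 2: bytes[4:6] = F3 1F -> value 4083 (2 byte(s))
  byte[6]=0xEF cont=1 payload=0x6F=111: acc |= 111<<0 -> acc=111 shift=7
  byte[7]=0x85 cont=1 payload=0x05=5: acc |= 5<<7 -> acc=751 shift=14
  byte[8]=0x36 cont=0 payload=0x36=54: acc |= 54<<14 -> acc=885487 shift=21 [end]
Varint 3: bytes[6:9] = EF 85 36 -> value 885487 (3 byte(s))
  byte[9]=0xC3 cont=1 payload=0x43=67: acc |= 67<<0 -> acc=67 shift=7
  byte[10]=0x45 cont=0 payload=0x45=69: acc |= 69<<7 -> acc=8899 shift=14 [end]
Varint 4: bytes[9:11] = C3 45 -> value 8899 (2 byte(s))
  byte[11]=0x57 cont=0 payload=0x57=87: acc |= 87<<0 -> acc=87 shift=7 [end]
Varint 5: bytes[11:12] = 57 -> value 87 (1 byte(s))
  byte[12]=0xC4 cont=1 payload=0x44=68: acc |= 68<<0 -> acc=68 shift=7
  byte[13]=0x38 cont=0 payload=0x38=56: acc |= 56<<7 -> acc=7236 shift=14 [end]
Varint 6: bytes[12:14] = C4 38 -> value 7236 (2 byte(s))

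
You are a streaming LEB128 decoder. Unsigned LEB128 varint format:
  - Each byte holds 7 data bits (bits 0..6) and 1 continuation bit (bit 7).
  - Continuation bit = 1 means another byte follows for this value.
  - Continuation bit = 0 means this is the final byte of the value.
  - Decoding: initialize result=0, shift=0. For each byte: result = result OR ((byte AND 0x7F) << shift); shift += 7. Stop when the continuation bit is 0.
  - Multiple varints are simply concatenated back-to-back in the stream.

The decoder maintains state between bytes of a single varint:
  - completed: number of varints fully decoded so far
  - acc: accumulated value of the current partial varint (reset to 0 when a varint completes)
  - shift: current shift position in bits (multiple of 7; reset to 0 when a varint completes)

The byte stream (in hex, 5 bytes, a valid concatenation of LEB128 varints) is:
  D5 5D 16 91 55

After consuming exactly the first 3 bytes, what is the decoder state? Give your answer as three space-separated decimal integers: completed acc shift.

byte[0]=0xD5 cont=1 payload=0x55: acc |= 85<<0 -> completed=0 acc=85 shift=7
byte[1]=0x5D cont=0 payload=0x5D: varint #1 complete (value=11989); reset -> completed=1 acc=0 shift=0
byte[2]=0x16 cont=0 payload=0x16: varint #2 complete (value=22); reset -> completed=2 acc=0 shift=0

Answer: 2 0 0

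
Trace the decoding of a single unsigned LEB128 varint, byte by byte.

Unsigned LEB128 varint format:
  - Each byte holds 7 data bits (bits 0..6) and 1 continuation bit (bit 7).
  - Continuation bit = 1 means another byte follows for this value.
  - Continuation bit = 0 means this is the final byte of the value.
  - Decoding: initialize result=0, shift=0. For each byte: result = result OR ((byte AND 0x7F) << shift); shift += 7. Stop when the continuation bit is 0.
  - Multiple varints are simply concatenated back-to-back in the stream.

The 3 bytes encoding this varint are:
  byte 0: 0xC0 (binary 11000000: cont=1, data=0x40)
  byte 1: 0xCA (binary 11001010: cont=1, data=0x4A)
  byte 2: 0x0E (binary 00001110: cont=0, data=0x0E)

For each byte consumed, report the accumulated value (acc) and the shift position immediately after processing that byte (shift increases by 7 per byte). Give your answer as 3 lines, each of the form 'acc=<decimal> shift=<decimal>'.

byte 0=0xC0: payload=0x40=64, contrib = 64<<0 = 64; acc -> 64, shift -> 7
byte 1=0xCA: payload=0x4A=74, contrib = 74<<7 = 9472; acc -> 9536, shift -> 14
byte 2=0x0E: payload=0x0E=14, contrib = 14<<14 = 229376; acc -> 238912, shift -> 21

Answer: acc=64 shift=7
acc=9536 shift=14
acc=238912 shift=21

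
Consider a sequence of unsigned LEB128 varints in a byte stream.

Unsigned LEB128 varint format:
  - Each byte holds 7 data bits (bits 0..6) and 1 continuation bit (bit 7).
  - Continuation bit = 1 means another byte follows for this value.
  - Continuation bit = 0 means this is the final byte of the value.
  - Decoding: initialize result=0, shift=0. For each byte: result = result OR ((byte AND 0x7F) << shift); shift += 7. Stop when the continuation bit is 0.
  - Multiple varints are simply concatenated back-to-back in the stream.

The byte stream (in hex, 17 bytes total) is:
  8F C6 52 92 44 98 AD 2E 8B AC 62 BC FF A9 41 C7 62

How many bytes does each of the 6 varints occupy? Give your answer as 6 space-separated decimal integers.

  byte[0]=0x8F cont=1 payload=0x0F=15: acc |= 15<<0 -> acc=15 shift=7
  byte[1]=0xC6 cont=1 payload=0x46=70: acc |= 70<<7 -> acc=8975 shift=14
  byte[2]=0x52 cont=0 payload=0x52=82: acc |= 82<<14 -> acc=1352463 shift=21 [end]
Varint 1: bytes[0:3] = 8F C6 52 -> value 1352463 (3 byte(s))
  byte[3]=0x92 cont=1 payload=0x12=18: acc |= 18<<0 -> acc=18 shift=7
  byte[4]=0x44 cont=0 payload=0x44=68: acc |= 68<<7 -> acc=8722 shift=14 [end]
Varint 2: bytes[3:5] = 92 44 -> value 8722 (2 byte(s))
  byte[5]=0x98 cont=1 payload=0x18=24: acc |= 24<<0 -> acc=24 shift=7
  byte[6]=0xAD cont=1 payload=0x2D=45: acc |= 45<<7 -> acc=5784 shift=14
  byte[7]=0x2E cont=0 payload=0x2E=46: acc |= 46<<14 -> acc=759448 shift=21 [end]
Varint 3: bytes[5:8] = 98 AD 2E -> value 759448 (3 byte(s))
  byte[8]=0x8B cont=1 payload=0x0B=11: acc |= 11<<0 -> acc=11 shift=7
  byte[9]=0xAC cont=1 payload=0x2C=44: acc |= 44<<7 -> acc=5643 shift=14
  byte[10]=0x62 cont=0 payload=0x62=98: acc |= 98<<14 -> acc=1611275 shift=21 [end]
Varint 4: bytes[8:11] = 8B AC 62 -> value 1611275 (3 byte(s))
  byte[11]=0xBC cont=1 payload=0x3C=60: acc |= 60<<0 -> acc=60 shift=7
  byte[12]=0xFF cont=1 payload=0x7F=127: acc |= 127<<7 -> acc=16316 shift=14
  byte[13]=0xA9 cont=1 payload=0x29=41: acc |= 41<<14 -> acc=688060 shift=21
  byte[14]=0x41 cont=0 payload=0x41=65: acc |= 65<<21 -> acc=137002940 shift=28 [end]
Varint 5: bytes[11:15] = BC FF A9 41 -> value 137002940 (4 byte(s))
  byte[15]=0xC7 cont=1 payload=0x47=71: acc |= 71<<0 -> acc=71 shift=7
  byte[16]=0x62 cont=0 payload=0x62=98: acc |= 98<<7 -> acc=12615 shift=14 [end]
Varint 6: bytes[15:17] = C7 62 -> value 12615 (2 byte(s))

Answer: 3 2 3 3 4 2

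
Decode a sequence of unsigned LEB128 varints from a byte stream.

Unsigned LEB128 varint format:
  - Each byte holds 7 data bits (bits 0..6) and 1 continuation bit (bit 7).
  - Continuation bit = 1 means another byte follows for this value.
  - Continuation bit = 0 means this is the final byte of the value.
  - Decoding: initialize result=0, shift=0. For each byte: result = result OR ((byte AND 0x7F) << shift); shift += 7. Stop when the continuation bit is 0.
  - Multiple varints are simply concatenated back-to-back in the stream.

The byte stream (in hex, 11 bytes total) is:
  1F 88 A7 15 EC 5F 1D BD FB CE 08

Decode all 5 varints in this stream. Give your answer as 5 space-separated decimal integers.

  byte[0]=0x1F cont=0 payload=0x1F=31: acc |= 31<<0 -> acc=31 shift=7 [end]
Varint 1: bytes[0:1] = 1F -> value 31 (1 byte(s))
  byte[1]=0x88 cont=1 payload=0x08=8: acc |= 8<<0 -> acc=8 shift=7
  byte[2]=0xA7 cont=1 payload=0x27=39: acc |= 39<<7 -> acc=5000 shift=14
  byte[3]=0x15 cont=0 payload=0x15=21: acc |= 21<<14 -> acc=349064 shift=21 [end]
Varint 2: bytes[1:4] = 88 A7 15 -> value 349064 (3 byte(s))
  byte[4]=0xEC cont=1 payload=0x6C=108: acc |= 108<<0 -> acc=108 shift=7
  byte[5]=0x5F cont=0 payload=0x5F=95: acc |= 95<<7 -> acc=12268 shift=14 [end]
Varint 3: bytes[4:6] = EC 5F -> value 12268 (2 byte(s))
  byte[6]=0x1D cont=0 payload=0x1D=29: acc |= 29<<0 -> acc=29 shift=7 [end]
Varint 4: bytes[6:7] = 1D -> value 29 (1 byte(s))
  byte[7]=0xBD cont=1 payload=0x3D=61: acc |= 61<<0 -> acc=61 shift=7
  byte[8]=0xFB cont=1 payload=0x7B=123: acc |= 123<<7 -> acc=15805 shift=14
  byte[9]=0xCE cont=1 payload=0x4E=78: acc |= 78<<14 -> acc=1293757 shift=21
  byte[10]=0x08 cont=0 payload=0x08=8: acc |= 8<<21 -> acc=18070973 shift=28 [end]
Varint 5: bytes[7:11] = BD FB CE 08 -> value 18070973 (4 byte(s))

Answer: 31 349064 12268 29 18070973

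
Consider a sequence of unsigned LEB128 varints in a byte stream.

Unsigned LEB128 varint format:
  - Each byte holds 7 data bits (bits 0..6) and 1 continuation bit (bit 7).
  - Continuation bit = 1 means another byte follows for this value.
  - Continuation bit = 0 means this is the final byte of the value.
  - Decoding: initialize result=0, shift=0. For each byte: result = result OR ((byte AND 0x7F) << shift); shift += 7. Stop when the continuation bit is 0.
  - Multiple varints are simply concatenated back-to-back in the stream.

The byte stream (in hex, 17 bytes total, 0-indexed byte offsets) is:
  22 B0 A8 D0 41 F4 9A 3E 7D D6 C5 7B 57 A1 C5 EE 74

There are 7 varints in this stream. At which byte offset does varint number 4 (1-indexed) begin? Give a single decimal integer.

  byte[0]=0x22 cont=0 payload=0x22=34: acc |= 34<<0 -> acc=34 shift=7 [end]
Varint 1: bytes[0:1] = 22 -> value 34 (1 byte(s))
  byte[1]=0xB0 cont=1 payload=0x30=48: acc |= 48<<0 -> acc=48 shift=7
  byte[2]=0xA8 cont=1 payload=0x28=40: acc |= 40<<7 -> acc=5168 shift=14
  byte[3]=0xD0 cont=1 payload=0x50=80: acc |= 80<<14 -> acc=1315888 shift=21
  byte[4]=0x41 cont=0 payload=0x41=65: acc |= 65<<21 -> acc=137630768 shift=28 [end]
Varint 2: bytes[1:5] = B0 A8 D0 41 -> value 137630768 (4 byte(s))
  byte[5]=0xF4 cont=1 payload=0x74=116: acc |= 116<<0 -> acc=116 shift=7
  byte[6]=0x9A cont=1 payload=0x1A=26: acc |= 26<<7 -> acc=3444 shift=14
  byte[7]=0x3E cont=0 payload=0x3E=62: acc |= 62<<14 -> acc=1019252 shift=21 [end]
Varint 3: bytes[5:8] = F4 9A 3E -> value 1019252 (3 byte(s))
  byte[8]=0x7D cont=0 payload=0x7D=125: acc |= 125<<0 -> acc=125 shift=7 [end]
Varint 4: bytes[8:9] = 7D -> value 125 (1 byte(s))
  byte[9]=0xD6 cont=1 payload=0x56=86: acc |= 86<<0 -> acc=86 shift=7
  byte[10]=0xC5 cont=1 payload=0x45=69: acc |= 69<<7 -> acc=8918 shift=14
  byte[11]=0x7B cont=0 payload=0x7B=123: acc |= 123<<14 -> acc=2024150 shift=21 [end]
Varint 5: bytes[9:12] = D6 C5 7B -> value 2024150 (3 byte(s))
  byte[12]=0x57 cont=0 payload=0x57=87: acc |= 87<<0 -> acc=87 shift=7 [end]
Varint 6: bytes[12:13] = 57 -> value 87 (1 byte(s))
  byte[13]=0xA1 cont=1 payload=0x21=33: acc |= 33<<0 -> acc=33 shift=7
  byte[14]=0xC5 cont=1 payload=0x45=69: acc |= 69<<7 -> acc=8865 shift=14
  byte[15]=0xEE cont=1 payload=0x6E=110: acc |= 110<<14 -> acc=1811105 shift=21
  byte[16]=0x74 cont=0 payload=0x74=116: acc |= 116<<21 -> acc=245080737 shift=28 [end]
Varint 7: bytes[13:17] = A1 C5 EE 74 -> value 245080737 (4 byte(s))

Answer: 8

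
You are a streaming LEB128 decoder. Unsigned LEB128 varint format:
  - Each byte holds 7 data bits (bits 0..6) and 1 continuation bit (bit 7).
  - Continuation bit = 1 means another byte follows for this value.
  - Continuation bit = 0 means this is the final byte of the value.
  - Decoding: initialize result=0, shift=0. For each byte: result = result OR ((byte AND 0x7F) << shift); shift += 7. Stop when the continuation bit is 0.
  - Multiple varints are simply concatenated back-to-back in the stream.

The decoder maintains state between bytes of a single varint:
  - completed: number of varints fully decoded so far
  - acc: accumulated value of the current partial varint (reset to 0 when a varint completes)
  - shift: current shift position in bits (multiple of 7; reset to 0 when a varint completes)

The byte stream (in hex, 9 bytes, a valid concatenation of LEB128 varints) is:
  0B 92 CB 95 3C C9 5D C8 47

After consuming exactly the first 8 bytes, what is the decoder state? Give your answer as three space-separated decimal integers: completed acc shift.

Answer: 3 72 7

Derivation:
byte[0]=0x0B cont=0 payload=0x0B: varint #1 complete (value=11); reset -> completed=1 acc=0 shift=0
byte[1]=0x92 cont=1 payload=0x12: acc |= 18<<0 -> completed=1 acc=18 shift=7
byte[2]=0xCB cont=1 payload=0x4B: acc |= 75<<7 -> completed=1 acc=9618 shift=14
byte[3]=0x95 cont=1 payload=0x15: acc |= 21<<14 -> completed=1 acc=353682 shift=21
byte[4]=0x3C cont=0 payload=0x3C: varint #2 complete (value=126182802); reset -> completed=2 acc=0 shift=0
byte[5]=0xC9 cont=1 payload=0x49: acc |= 73<<0 -> completed=2 acc=73 shift=7
byte[6]=0x5D cont=0 payload=0x5D: varint #3 complete (value=11977); reset -> completed=3 acc=0 shift=0
byte[7]=0xC8 cont=1 payload=0x48: acc |= 72<<0 -> completed=3 acc=72 shift=7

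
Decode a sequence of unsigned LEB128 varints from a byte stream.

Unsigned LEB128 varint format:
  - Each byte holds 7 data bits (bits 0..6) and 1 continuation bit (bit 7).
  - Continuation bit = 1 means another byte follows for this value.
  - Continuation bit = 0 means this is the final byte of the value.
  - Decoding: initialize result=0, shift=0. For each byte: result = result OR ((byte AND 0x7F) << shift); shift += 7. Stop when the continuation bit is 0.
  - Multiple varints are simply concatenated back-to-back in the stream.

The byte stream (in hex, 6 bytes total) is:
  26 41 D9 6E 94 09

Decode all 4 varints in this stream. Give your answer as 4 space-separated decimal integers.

  byte[0]=0x26 cont=0 payload=0x26=38: acc |= 38<<0 -> acc=38 shift=7 [end]
Varint 1: bytes[0:1] = 26 -> value 38 (1 byte(s))
  byte[1]=0x41 cont=0 payload=0x41=65: acc |= 65<<0 -> acc=65 shift=7 [end]
Varint 2: bytes[1:2] = 41 -> value 65 (1 byte(s))
  byte[2]=0xD9 cont=1 payload=0x59=89: acc |= 89<<0 -> acc=89 shift=7
  byte[3]=0x6E cont=0 payload=0x6E=110: acc |= 110<<7 -> acc=14169 shift=14 [end]
Varint 3: bytes[2:4] = D9 6E -> value 14169 (2 byte(s))
  byte[4]=0x94 cont=1 payload=0x14=20: acc |= 20<<0 -> acc=20 shift=7
  byte[5]=0x09 cont=0 payload=0x09=9: acc |= 9<<7 -> acc=1172 shift=14 [end]
Varint 4: bytes[4:6] = 94 09 -> value 1172 (2 byte(s))

Answer: 38 65 14169 1172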